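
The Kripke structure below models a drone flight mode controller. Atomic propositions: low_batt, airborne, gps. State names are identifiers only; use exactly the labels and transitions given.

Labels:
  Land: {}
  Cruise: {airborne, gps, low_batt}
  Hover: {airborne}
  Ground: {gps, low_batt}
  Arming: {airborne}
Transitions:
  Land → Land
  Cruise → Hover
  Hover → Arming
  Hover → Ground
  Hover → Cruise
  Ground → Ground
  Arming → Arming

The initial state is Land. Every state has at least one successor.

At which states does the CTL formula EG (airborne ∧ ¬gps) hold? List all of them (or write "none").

{Hover, Arming}

States satisfying airborne ∧ ¬gps: {Hover, Arming}.
States satisfying EG (airborne ∧ ¬gps): {Hover, Arming}.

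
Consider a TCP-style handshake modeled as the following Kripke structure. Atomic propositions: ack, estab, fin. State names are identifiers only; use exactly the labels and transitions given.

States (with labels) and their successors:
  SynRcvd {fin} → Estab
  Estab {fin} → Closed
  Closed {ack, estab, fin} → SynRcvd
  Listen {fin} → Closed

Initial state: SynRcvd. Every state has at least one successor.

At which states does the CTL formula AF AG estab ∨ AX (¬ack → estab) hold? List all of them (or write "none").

States satisfying AG estab: ∅.
States satisfying AF AG estab: ∅.
States satisfying ¬ack → estab: {Closed}.
States satisfying AX (¬ack → estab): {Estab, Listen}.
States satisfying AF AG estab ∨ AX (¬ack → estab): {Estab, Listen}.

{Estab, Listen}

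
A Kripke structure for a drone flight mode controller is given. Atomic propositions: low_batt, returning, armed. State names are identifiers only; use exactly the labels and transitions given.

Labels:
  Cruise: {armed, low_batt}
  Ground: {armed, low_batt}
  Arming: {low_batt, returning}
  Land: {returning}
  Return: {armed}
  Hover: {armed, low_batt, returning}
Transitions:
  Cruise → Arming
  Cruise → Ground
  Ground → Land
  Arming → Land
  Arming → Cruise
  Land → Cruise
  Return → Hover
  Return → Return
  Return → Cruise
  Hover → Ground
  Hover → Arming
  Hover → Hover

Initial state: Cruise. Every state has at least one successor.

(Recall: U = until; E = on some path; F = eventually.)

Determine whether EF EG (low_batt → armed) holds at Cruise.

Satisfied

States satisfying EG (low_batt → armed): {Cruise, Ground, Land, Return, Hover}.
States satisfying EF EG (low_batt → armed): {Cruise, Ground, Arming, Land, Return, Hover}.
Some path from Cruise reaches a state where EG (low_batt → armed) holds.
Cruise ∈ Sat(EF EG (low_batt → armed)).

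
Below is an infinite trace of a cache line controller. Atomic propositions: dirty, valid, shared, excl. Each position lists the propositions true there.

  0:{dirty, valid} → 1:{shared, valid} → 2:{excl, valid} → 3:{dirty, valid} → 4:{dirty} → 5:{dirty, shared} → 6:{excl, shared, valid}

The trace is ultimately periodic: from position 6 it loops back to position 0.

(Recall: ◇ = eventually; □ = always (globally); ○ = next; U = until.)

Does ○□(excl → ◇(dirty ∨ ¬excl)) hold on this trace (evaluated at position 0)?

Satisfied

The position after 0 is 1; □(excl → ◇(dirty ∨ ¬excl)) is true there.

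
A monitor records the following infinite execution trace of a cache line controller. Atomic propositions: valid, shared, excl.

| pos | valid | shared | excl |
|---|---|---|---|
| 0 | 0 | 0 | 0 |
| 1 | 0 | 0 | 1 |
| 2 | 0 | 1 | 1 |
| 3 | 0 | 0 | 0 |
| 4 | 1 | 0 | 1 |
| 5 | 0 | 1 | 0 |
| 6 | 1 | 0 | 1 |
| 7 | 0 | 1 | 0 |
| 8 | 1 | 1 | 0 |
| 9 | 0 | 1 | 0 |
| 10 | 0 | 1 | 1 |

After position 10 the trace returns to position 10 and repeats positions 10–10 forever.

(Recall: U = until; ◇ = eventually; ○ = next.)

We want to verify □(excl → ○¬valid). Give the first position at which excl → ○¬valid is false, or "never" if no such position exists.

excl → ○¬valid holds at every position 0..10, and those are all the positions the trace ever visits, so the invariant □(excl → ○¬valid) is never violated.

never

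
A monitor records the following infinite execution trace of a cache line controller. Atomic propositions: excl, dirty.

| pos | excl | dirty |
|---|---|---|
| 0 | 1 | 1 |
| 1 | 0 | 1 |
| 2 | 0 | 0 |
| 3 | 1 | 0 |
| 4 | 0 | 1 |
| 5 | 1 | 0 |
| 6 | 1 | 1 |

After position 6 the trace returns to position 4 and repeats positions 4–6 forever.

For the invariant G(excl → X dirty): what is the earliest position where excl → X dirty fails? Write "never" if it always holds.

excl → X dirty holds at every position 0..6, and those are all the positions the trace ever visits, so the invariant G(excl → X dirty) is never violated.

never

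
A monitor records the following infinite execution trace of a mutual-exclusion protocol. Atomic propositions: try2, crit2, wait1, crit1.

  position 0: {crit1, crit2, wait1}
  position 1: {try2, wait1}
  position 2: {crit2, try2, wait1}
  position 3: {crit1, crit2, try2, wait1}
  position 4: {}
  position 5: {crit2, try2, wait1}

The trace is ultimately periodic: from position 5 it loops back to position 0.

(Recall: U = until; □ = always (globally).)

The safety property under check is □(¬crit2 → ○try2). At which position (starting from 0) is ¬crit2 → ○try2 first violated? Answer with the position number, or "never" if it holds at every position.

never

¬crit2 → ○try2 holds at every position 0..5, and those are all the positions the trace ever visits, so the invariant □(¬crit2 → ○try2) is never violated.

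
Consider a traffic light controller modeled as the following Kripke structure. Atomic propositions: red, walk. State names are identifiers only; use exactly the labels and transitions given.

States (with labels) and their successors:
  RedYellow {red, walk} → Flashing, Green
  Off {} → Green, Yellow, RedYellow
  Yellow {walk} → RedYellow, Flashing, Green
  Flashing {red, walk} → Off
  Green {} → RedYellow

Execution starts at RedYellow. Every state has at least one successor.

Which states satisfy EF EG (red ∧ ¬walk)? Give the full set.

none

States satisfying EG (red ∧ ¬walk): ∅.
States satisfying EF EG (red ∧ ¬walk): ∅.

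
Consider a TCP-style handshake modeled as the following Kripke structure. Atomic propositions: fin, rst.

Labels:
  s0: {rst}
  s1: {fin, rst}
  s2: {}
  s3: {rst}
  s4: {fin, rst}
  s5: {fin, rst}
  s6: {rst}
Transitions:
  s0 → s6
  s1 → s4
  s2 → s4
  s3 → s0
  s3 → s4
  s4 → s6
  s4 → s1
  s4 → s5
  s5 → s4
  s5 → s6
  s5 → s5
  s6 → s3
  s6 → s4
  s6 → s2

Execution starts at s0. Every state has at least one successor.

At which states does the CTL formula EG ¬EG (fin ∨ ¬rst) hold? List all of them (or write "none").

States satisfying ¬EG (fin ∨ ¬rst): {s0, s3, s6}.
States satisfying EG ¬EG (fin ∨ ¬rst): {s0, s3, s6}.

{s0, s3, s6}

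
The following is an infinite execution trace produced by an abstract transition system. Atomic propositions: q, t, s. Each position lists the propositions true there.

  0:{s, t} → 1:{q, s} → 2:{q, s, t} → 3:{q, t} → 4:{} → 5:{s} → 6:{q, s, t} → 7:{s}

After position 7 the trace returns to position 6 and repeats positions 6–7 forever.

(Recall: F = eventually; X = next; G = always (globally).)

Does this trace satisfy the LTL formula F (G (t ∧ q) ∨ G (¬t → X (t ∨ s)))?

G (t ∧ q) ∨ G (¬t → X (t ∨ s)) holds at position 0, which is reachable from 0, so F (G (t ∧ q) ∨ G (¬t → X (t ∨ s))) holds.

Satisfied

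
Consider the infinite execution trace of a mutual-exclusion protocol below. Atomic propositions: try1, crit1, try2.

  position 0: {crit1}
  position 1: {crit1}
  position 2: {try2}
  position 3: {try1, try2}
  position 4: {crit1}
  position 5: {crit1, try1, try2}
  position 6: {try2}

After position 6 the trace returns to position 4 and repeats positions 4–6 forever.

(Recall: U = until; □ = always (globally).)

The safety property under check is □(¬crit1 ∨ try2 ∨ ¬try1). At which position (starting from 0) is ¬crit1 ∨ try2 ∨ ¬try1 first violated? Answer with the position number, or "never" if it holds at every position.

never

¬crit1 ∨ try2 ∨ ¬try1 holds at every position 0..6, and those are all the positions the trace ever visits, so the invariant □(¬crit1 ∨ try2 ∨ ¬try1) is never violated.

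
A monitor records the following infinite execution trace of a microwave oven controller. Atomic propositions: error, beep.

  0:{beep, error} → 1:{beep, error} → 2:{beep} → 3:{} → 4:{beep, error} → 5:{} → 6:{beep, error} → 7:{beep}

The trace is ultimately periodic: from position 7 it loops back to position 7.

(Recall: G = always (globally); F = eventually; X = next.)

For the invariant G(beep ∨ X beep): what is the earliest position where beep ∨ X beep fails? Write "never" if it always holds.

beep ∨ X beep holds at every position 0..7, and those are all the positions the trace ever visits, so the invariant G(beep ∨ X beep) is never violated.

never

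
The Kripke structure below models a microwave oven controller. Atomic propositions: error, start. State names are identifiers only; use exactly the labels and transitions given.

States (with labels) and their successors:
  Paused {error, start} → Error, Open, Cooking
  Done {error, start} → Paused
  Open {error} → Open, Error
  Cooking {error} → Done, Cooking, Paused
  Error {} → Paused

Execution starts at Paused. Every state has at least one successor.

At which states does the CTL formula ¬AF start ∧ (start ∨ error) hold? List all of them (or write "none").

{Open, Cooking}

States satisfying start: {Paused, Done}.
States satisfying AF start: {Paused, Done, Error}.
States satisfying ¬AF start: {Open, Cooking}.
States satisfying start ∨ error: {Paused, Done, Open, Cooking}.
States satisfying ¬AF start ∧ (start ∨ error): {Open, Cooking}.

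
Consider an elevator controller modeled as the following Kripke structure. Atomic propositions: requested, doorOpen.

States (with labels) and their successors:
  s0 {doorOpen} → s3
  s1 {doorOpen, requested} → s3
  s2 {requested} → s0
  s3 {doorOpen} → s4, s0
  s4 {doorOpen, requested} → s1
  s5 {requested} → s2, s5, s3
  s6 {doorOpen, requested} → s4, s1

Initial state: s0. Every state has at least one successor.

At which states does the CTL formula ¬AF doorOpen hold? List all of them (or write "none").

States satisfying doorOpen: {s0, s1, s3, s4, s6}.
States satisfying AF doorOpen: {s0, s1, s2, s3, s4, s6}.
States satisfying ¬AF doorOpen: {s5}.

{s5}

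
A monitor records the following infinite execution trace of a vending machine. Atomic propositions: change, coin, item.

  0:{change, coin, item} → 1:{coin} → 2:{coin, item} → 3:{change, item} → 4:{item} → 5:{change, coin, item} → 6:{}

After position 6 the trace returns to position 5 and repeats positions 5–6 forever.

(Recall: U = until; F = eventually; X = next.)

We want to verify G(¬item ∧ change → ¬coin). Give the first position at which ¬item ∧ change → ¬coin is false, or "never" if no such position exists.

never

¬item ∧ change → ¬coin holds at every position 0..6, and those are all the positions the trace ever visits, so the invariant G(¬item ∧ change → ¬coin) is never violated.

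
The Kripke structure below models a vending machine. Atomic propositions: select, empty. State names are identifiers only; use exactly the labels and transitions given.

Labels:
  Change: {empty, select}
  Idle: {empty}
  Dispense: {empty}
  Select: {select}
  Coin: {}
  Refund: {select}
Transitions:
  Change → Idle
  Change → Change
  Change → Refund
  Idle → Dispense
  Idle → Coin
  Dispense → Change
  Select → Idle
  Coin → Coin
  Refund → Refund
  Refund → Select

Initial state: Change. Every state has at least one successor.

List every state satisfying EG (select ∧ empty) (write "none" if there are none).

{Change}

States satisfying select ∧ empty: {Change}.
States satisfying EG (select ∧ empty): {Change}.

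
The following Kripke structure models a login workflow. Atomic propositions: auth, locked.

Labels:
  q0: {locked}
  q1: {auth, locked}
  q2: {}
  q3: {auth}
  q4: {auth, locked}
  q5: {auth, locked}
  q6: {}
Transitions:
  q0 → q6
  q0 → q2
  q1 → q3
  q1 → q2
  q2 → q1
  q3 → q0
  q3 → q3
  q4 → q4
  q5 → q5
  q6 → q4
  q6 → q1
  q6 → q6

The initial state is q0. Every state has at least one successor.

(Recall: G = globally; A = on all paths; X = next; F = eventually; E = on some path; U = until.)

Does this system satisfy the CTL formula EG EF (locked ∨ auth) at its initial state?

Holds

States satisfying EF (locked ∨ auth): {q0, q1, q2, q3, q4, q5, q6}.
States satisfying EG EF (locked ∨ auth): {q0, q1, q2, q3, q4, q5, q6}.
q0 ∈ Sat(EG EF (locked ∨ auth)).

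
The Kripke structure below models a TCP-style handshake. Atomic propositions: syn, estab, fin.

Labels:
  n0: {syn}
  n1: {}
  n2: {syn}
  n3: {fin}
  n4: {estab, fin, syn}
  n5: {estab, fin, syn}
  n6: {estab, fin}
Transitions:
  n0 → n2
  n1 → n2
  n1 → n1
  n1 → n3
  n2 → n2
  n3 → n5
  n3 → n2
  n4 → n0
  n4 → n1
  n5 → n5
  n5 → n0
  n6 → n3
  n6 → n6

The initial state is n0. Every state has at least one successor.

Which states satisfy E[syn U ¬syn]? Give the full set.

{n1, n3, n4, n6}

States satisfying syn: {n0, n2, n4, n5}.
States satisfying ¬syn: {n1, n3, n6}.
States satisfying E[syn U ¬syn]: {n1, n3, n4, n6}.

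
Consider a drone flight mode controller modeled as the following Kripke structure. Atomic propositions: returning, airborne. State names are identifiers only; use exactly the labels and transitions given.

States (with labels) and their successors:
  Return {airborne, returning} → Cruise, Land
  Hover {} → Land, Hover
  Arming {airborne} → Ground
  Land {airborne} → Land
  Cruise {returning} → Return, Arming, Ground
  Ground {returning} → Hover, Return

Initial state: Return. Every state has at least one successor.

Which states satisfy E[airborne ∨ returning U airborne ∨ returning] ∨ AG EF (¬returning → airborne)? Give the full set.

{Return, Hover, Arming, Land, Cruise, Ground}

States satisfying airborne ∨ returning: {Return, Arming, Land, Cruise, Ground}.
States satisfying E[airborne ∨ returning U airborne ∨ returning]: {Return, Arming, Land, Cruise, Ground}.
States satisfying EF (¬returning → airborne): {Return, Hover, Arming, Land, Cruise, Ground}.
States satisfying AG EF (¬returning → airborne): {Return, Hover, Arming, Land, Cruise, Ground}.
States satisfying E[airborne ∨ returning U airborne ∨ returning] ∨ AG EF (¬returning → airborne): {Return, Hover, Arming, Land, Cruise, Ground}.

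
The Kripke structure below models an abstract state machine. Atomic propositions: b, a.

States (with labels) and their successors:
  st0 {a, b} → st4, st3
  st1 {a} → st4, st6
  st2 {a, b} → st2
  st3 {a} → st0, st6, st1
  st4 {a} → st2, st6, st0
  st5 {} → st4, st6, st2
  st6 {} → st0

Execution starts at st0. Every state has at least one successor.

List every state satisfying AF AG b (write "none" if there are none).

States satisfying AG b: {st2}.
States satisfying AF AG b: {st2}.

{st2}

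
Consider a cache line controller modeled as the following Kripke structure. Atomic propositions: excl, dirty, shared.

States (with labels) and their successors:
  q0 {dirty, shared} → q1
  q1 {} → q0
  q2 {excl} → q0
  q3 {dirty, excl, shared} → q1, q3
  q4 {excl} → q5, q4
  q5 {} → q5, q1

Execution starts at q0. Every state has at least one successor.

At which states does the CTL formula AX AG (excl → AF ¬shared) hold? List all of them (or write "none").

States satisfying AG (excl → AF ¬shared): {q0, q1, q2, q4, q5}.
States satisfying AX AG (excl → AF ¬shared): {q0, q1, q2, q4, q5}.

{q0, q1, q2, q4, q5}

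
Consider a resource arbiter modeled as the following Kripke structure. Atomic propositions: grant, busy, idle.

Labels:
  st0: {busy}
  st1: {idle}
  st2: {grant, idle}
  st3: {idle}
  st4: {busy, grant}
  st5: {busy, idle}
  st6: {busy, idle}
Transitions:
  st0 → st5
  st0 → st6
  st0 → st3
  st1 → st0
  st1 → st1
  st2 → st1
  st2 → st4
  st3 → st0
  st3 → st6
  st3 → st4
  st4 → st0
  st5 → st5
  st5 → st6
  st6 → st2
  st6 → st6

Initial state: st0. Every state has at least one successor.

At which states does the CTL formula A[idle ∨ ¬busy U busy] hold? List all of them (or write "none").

{st0, st3, st4, st5, st6}

States satisfying idle ∨ ¬busy: {st1, st2, st3, st5, st6}.
States satisfying busy: {st0, st4, st5, st6}.
States satisfying A[idle ∨ ¬busy U busy]: {st0, st3, st4, st5, st6}.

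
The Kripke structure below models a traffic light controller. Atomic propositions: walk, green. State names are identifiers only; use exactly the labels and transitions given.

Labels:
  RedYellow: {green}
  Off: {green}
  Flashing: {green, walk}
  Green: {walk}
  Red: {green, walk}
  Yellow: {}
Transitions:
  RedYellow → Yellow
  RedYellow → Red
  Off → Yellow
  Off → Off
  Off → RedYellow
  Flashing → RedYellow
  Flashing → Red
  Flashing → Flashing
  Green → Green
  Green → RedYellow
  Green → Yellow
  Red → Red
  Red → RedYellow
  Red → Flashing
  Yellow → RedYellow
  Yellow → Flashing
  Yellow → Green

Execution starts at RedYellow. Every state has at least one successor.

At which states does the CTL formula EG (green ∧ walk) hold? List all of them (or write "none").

{Flashing, Red}

States satisfying green ∧ walk: {Flashing, Red}.
States satisfying EG (green ∧ walk): {Flashing, Red}.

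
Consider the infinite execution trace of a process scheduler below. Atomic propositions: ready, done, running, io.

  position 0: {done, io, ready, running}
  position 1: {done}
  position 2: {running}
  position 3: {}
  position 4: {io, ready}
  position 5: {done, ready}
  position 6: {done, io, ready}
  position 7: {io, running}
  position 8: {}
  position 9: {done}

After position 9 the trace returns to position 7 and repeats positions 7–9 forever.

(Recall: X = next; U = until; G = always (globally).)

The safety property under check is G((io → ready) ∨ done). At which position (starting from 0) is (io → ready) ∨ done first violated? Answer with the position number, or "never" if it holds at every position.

Check (io → ready) ∨ done at each position in order: 0 ✓, 1 ✓, 2 ✓, 3 ✓, 4 ✓, 5 ✓, 6 ✓.
At position 7 the labels are {io, running}, so (io → ready) ∨ done is false there. This is the first violation.

7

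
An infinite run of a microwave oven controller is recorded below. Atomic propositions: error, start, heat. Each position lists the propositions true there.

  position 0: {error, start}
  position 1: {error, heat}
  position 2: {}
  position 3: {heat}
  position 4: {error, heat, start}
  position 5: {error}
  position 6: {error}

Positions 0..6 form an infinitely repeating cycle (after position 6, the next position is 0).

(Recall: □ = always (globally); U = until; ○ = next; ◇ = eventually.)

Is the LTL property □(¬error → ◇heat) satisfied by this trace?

Holds

¬error → ◇heat holds at every position 0..6, and those are all positions ever visited, so □(¬error → ◇heat) holds.
Positions where ¬error holds: 2, 3.
Check ◇heat at each: 2→ok, 3→ok.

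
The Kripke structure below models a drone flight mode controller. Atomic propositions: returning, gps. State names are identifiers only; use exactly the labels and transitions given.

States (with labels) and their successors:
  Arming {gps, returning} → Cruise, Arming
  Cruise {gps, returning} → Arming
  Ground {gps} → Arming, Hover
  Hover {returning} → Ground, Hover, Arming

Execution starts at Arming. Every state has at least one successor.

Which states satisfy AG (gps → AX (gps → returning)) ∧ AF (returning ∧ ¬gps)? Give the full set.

{Hover}

States satisfying gps → AX (gps → returning): {Arming, Cruise, Ground, Hover}.
States satisfying AG (gps → AX (gps → returning)): {Arming, Cruise, Ground, Hover}.
States satisfying returning ∧ ¬gps: {Hover}.
States satisfying AF (returning ∧ ¬gps): {Hover}.
States satisfying AG (gps → AX (gps → returning)) ∧ AF (returning ∧ ¬gps): {Hover}.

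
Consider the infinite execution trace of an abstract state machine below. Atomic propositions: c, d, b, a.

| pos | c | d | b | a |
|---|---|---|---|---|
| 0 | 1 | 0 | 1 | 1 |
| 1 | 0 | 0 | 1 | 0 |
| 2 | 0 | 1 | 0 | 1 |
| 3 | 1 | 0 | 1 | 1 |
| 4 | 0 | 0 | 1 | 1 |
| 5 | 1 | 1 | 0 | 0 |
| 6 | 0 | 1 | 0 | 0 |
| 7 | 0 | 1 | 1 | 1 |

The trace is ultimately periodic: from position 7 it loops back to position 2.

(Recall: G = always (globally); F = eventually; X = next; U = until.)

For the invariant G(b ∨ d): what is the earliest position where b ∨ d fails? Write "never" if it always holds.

never

b ∨ d holds at every position 0..7, and those are all the positions the trace ever visits, so the invariant G(b ∨ d) is never violated.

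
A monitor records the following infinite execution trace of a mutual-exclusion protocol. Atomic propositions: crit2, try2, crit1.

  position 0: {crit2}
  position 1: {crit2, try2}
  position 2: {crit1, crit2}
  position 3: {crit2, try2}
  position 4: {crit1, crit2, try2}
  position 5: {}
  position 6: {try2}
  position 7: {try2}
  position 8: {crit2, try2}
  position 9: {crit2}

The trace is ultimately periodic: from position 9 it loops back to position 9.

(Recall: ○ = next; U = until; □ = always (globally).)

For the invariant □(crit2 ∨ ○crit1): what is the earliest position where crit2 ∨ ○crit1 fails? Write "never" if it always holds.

Check crit2 ∨ ○crit1 at each position in order: 0 ✓, 1 ✓, 2 ✓, 3 ✓, 4 ✓.
At position 5 the labels are {} and the next position 6 has {try2}, so crit2 ∨ ○crit1 is false there. This is the first violation.

5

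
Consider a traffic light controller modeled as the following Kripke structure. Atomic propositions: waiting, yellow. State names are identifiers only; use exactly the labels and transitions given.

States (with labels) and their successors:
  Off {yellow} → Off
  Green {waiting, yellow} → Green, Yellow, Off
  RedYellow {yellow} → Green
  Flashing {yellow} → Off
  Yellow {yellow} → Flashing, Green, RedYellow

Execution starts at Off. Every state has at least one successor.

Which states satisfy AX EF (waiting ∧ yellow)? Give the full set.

States satisfying EF (waiting ∧ yellow): {Green, RedYellow, Yellow}.
States satisfying AX EF (waiting ∧ yellow): {RedYellow}.

{RedYellow}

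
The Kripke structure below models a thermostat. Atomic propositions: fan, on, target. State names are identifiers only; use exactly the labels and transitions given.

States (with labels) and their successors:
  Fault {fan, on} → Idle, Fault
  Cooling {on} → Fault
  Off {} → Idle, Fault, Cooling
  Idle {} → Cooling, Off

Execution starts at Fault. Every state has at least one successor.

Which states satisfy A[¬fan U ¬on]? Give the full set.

{Off, Idle}

States satisfying ¬fan: {Cooling, Off, Idle}.
States satisfying ¬on: {Off, Idle}.
States satisfying A[¬fan U ¬on]: {Off, Idle}.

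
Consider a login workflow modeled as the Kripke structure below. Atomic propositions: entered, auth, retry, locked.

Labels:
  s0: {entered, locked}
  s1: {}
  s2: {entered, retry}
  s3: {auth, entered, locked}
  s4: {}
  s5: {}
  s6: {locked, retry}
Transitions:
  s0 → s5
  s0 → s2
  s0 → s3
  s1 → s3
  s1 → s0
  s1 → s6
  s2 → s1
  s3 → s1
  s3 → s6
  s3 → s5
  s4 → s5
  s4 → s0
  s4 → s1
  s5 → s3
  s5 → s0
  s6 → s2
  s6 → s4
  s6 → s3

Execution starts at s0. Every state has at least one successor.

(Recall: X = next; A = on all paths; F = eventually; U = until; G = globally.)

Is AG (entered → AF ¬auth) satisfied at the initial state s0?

States satisfying entered → AF ¬auth: {s0, s1, s2, s3, s4, s5, s6}.
States satisfying AG (entered → AF ¬auth): {s0, s1, s2, s3, s4, s5, s6}.
Every state reachable from s0 satisfies entered → AF ¬auth.
s0 ∈ Sat(AG (entered → AF ¬auth)).

Holds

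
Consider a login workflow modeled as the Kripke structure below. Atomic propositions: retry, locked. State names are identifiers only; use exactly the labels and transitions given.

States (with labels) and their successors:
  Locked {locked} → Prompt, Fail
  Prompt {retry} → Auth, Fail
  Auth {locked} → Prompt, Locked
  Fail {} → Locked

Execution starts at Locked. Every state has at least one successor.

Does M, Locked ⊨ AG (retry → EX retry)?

States satisfying retry → EX retry: {Locked, Auth, Fail}.
States satisfying AG (retry → EX retry): ∅.
Prompt is reachable from Locked and violates retry → EX retry, so AG fails at Locked.
Locked ∉ Sat(AG (retry → EX retry)).

Violated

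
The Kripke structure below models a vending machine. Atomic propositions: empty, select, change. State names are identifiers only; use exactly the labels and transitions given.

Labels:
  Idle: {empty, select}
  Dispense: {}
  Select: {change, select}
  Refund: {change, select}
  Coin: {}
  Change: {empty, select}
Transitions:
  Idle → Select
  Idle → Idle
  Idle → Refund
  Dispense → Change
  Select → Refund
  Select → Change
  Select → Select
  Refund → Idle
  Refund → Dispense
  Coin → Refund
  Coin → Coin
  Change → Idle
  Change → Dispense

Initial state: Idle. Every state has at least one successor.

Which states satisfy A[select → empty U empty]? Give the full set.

{Idle, Dispense, Change}

States satisfying select → empty: {Idle, Dispense, Coin, Change}.
States satisfying empty: {Idle, Change}.
States satisfying A[select → empty U empty]: {Idle, Dispense, Change}.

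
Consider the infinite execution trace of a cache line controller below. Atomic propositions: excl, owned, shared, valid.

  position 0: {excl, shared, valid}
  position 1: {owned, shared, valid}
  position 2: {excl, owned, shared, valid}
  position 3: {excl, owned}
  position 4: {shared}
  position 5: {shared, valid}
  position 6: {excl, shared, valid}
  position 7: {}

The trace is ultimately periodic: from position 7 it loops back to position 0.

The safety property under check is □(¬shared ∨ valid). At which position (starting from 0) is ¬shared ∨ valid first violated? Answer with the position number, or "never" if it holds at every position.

Check ¬shared ∨ valid at each position in order: 0 ✓, 1 ✓, 2 ✓, 3 ✓.
At position 4 the labels are {shared}, so ¬shared ∨ valid is false there. This is the first violation.

4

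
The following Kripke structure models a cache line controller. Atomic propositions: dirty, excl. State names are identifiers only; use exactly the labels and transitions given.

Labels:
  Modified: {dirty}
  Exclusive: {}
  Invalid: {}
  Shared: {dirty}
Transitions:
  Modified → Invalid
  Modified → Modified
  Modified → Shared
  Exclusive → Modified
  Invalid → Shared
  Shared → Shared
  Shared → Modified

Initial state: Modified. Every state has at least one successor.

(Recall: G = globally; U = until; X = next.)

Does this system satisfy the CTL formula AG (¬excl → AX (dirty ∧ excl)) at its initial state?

States satisfying ¬excl → AX (dirty ∧ excl): ∅.
States satisfying AG (¬excl → AX (dirty ∧ excl)): ∅.
Invalid is reachable from Modified and violates ¬excl → AX (dirty ∧ excl), so AG fails at Modified.
Modified ∉ Sat(AG (¬excl → AX (dirty ∧ excl))).

Violated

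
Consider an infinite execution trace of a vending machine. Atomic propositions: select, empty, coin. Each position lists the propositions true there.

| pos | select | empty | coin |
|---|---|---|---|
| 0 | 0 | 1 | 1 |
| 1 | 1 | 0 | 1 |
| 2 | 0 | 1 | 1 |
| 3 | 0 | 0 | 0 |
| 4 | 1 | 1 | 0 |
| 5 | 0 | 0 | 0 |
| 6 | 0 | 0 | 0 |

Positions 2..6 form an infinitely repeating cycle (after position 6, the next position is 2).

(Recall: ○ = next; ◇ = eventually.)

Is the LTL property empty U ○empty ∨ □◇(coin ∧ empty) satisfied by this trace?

Walking from position 0: ○empty first holds at position 1, and empty holds at every earlier position along the way, so empty U ○empty holds.
◇(coin ∧ empty) holds at every position 0..6, and those are all positions ever visited, so □◇(coin ∧ empty) holds.
At position 0: empty U ○empty is true; □◇(coin ∧ empty) is true; so empty U ○empty ∨ □◇(coin ∧ empty) is true.

Holds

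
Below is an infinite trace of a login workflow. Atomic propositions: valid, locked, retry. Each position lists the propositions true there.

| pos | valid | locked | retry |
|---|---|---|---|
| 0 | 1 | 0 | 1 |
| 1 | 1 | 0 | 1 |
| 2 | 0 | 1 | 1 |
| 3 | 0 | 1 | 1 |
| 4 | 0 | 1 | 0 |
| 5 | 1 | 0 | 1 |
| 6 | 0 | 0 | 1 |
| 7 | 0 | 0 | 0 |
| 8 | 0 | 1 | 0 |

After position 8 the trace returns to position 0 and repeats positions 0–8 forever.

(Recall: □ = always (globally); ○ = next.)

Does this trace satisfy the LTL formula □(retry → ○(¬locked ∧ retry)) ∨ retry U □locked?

No

retry → ○(¬locked ∧ retry) must hold at every position from 0 onward. It fails at position 1, so □(retry → ○(¬locked ∧ retry)) is false.
Positions where retry holds: 0, 1, 2, 3, 5, 6.
Check ○(¬locked ∧ retry) at each: 0→ok, 1→fails, 2→fails, 3→fails, 5→ok, 6→fails.
Walking from position 0: at position 4, □locked has not yet held and retry fails, so retry U □locked is false.
At position 0: □(retry → ○(¬locked ∧ retry)) is false; retry U □locked is false; so □(retry → ○(¬locked ∧ retry)) ∨ retry U □locked is false.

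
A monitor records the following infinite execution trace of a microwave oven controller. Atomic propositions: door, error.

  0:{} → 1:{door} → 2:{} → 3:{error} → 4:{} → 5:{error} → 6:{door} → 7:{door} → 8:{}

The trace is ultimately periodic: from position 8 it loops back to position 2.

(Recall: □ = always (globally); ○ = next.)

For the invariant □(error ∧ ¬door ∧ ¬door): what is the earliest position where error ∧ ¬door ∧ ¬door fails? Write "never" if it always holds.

0

At position 0 the labels are {}, so error ∧ ¬door ∧ ¬door is false there. This is the first violation.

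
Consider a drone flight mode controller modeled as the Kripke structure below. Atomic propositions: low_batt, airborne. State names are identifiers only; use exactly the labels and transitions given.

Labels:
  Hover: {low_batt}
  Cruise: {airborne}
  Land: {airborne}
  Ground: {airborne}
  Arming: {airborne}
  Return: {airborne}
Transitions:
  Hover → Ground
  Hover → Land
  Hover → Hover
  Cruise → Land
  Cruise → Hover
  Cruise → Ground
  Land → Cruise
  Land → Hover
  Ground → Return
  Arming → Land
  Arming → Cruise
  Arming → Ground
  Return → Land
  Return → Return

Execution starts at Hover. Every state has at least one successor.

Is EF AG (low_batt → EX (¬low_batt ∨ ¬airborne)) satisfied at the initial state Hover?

Yes

States satisfying AG (low_batt → EX (¬low_batt ∨ ¬airborne)): {Hover, Cruise, Land, Ground, Arming, Return}.
States satisfying EF AG (low_batt → EX (¬low_batt ∨ ¬airborne)): {Hover, Cruise, Land, Ground, Arming, Return}.
Some path from Hover reaches a state where AG (low_batt → EX (¬low_batt ∨ ¬airborne)) holds.
Hover ∈ Sat(EF AG (low_batt → EX (¬low_batt ∨ ¬airborne))).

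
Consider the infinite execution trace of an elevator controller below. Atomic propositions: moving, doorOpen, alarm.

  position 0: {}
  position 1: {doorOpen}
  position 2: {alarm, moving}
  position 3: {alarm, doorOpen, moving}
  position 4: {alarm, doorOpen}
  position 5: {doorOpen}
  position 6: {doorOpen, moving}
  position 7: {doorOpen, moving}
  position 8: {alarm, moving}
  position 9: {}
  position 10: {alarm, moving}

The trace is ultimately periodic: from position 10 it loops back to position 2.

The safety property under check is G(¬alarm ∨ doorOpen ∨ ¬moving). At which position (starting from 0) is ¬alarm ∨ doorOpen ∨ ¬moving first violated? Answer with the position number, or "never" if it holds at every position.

Check ¬alarm ∨ doorOpen ∨ ¬moving at each position in order: 0 ✓, 1 ✓.
At position 2 the labels are {alarm, moving}, so ¬alarm ∨ doorOpen ∨ ¬moving is false there. This is the first violation.

2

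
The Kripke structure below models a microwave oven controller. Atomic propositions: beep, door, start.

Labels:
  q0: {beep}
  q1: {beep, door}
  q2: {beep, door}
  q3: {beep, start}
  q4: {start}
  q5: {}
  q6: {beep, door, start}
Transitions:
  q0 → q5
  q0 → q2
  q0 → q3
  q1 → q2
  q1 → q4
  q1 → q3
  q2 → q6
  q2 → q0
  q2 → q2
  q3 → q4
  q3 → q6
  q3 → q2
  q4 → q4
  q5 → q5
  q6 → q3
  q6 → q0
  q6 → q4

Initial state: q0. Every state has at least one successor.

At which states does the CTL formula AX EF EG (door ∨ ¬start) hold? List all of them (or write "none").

States satisfying EF EG (door ∨ ¬start): {q0, q1, q2, q3, q5, q6}.
States satisfying AX EF EG (door ∨ ¬start): {q0, q2, q5}.

{q0, q2, q5}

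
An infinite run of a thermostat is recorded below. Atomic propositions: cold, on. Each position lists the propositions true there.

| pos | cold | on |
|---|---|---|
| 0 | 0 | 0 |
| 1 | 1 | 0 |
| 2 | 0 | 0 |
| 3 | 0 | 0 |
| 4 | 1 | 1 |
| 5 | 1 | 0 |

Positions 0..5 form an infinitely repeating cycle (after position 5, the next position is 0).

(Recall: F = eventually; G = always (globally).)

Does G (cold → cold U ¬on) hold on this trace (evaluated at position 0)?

cold → cold U ¬on holds at every position 0..5, and those are all positions ever visited, so G (cold → cold U ¬on) holds.
Positions where cold holds: 1, 4, 5.
Check cold U ¬on at each: 1→ok, 4→ok, 5→ok.

Yes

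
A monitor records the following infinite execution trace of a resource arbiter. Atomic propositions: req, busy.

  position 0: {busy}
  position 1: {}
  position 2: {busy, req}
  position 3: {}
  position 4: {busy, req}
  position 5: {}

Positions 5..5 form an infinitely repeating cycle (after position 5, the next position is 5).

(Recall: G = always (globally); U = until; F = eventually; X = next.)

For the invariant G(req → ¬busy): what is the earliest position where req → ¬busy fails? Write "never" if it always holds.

Check req → ¬busy at each position in order: 0 ✓, 1 ✓.
At position 2 the labels are {busy, req}, so req → ¬busy is false there. This is the first violation.

2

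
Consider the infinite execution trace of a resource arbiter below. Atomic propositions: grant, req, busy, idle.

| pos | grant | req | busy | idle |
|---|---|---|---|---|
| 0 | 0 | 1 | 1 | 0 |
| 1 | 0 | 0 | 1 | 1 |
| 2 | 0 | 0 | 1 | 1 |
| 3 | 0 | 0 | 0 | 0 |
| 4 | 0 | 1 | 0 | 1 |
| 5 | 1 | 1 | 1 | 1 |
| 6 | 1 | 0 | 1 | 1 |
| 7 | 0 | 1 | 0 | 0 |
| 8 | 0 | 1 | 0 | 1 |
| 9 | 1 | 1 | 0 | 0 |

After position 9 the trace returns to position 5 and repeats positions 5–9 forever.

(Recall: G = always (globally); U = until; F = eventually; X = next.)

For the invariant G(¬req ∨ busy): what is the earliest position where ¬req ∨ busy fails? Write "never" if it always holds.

Check ¬req ∨ busy at each position in order: 0 ✓, 1 ✓, 2 ✓, 3 ✓.
At position 4 the labels are {idle, req}, so ¬req ∨ busy is false there. This is the first violation.

4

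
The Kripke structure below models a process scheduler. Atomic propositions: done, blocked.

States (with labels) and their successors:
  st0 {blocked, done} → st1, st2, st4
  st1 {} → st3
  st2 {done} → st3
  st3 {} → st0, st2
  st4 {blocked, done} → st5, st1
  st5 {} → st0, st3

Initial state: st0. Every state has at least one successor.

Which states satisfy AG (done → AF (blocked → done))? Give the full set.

States satisfying done → AF (blocked → done): {st0, st1, st2, st3, st4, st5}.
States satisfying AG (done → AF (blocked → done)): {st0, st1, st2, st3, st4, st5}.

{st0, st1, st2, st3, st4, st5}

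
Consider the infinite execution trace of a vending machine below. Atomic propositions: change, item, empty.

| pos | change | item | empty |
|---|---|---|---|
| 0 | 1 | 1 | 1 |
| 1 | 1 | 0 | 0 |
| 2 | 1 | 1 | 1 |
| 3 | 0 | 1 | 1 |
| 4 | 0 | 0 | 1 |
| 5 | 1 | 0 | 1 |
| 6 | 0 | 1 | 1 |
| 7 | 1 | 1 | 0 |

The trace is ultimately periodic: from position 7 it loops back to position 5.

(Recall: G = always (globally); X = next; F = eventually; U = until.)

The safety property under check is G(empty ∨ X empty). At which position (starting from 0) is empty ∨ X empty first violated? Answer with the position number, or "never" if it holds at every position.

never

empty ∨ X empty holds at every position 0..7, and those are all the positions the trace ever visits, so the invariant G(empty ∨ X empty) is never violated.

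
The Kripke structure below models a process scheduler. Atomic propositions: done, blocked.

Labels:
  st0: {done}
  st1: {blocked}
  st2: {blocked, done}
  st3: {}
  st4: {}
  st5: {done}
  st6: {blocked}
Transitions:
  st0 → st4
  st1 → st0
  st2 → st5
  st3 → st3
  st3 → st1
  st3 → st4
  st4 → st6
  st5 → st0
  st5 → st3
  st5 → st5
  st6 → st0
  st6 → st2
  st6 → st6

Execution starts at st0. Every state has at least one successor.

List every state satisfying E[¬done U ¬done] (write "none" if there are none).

States satisfying ¬done: {st1, st3, st4, st6}.
States satisfying E[¬done U ¬done]: {st1, st3, st4, st6}.

{st1, st3, st4, st6}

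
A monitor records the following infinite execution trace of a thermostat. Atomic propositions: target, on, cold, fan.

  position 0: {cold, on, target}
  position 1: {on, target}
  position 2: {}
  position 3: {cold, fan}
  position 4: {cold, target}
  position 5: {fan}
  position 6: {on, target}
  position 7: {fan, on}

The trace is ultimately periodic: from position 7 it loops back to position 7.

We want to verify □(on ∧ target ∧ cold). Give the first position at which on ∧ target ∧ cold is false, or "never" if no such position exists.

1

Check on ∧ target ∧ cold at each position in order: 0 ✓.
At position 1 the labels are {on, target}, so on ∧ target ∧ cold is false there. This is the first violation.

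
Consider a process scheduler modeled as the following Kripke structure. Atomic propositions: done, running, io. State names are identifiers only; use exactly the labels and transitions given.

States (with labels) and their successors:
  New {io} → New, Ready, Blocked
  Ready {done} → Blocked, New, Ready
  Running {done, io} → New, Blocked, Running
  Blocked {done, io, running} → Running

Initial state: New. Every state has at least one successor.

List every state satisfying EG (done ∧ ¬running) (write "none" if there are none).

States satisfying done ∧ ¬running: {Ready, Running}.
States satisfying EG (done ∧ ¬running): {Ready, Running}.

{Ready, Running}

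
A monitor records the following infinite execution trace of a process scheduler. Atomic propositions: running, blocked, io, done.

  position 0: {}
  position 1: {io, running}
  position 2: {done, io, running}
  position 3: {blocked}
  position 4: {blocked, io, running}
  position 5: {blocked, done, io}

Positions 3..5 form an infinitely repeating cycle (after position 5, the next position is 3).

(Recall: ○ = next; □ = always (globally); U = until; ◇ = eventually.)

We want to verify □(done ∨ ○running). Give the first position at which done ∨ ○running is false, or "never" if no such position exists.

Check done ∨ ○running at each position in order: 0 ✓, 1 ✓, 2 ✓, 3 ✓.
At position 4 the labels are {blocked, io, running} and the next position 5 has {blocked, done, io}, so done ∨ ○running is false there. This is the first violation.

4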